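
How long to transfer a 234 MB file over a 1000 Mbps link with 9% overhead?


Effective throughput = 1000 * (1 - 9/100) = 910 Mbps
File size in Mb = 234 * 8 = 1872 Mb
Time = 1872 / 910
Time = 2.0571 seconds


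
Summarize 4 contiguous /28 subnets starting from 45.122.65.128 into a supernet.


Original prefix: /28
Number of subnets: 4 = 2^2
New prefix = 28 - 2 = 26
Supernet: 45.122.65.128/26


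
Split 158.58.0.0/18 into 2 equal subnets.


New prefix = 18 + 1 = 19
Each subnet has 8192 addresses
  158.58.0.0/19
  158.58.32.0/19
Subnets: 158.58.0.0/19, 158.58.32.0/19


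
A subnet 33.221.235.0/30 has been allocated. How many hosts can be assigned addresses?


Host bits = 32 - 30 = 2
Total addresses = 2^2 = 4
Usable = total - 2 (network and broadcast)
Usable hosts: 2


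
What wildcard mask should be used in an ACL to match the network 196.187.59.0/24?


Subnet mask: 255.255.255.0
Wildcard = 255.255.255.255 - subnet mask
255 - 255 = 0
255 - 255 = 0
255 - 255 = 0
255 - 0 = 255
Wildcard: 0.0.0.255


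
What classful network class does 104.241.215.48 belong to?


First octet: 104
Binary: 01101000
0xxxxxxx -> Class A (1-126)
Class A, default mask 255.0.0.0 (/8)


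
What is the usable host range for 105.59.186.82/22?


Network: 105.59.184.0
Broadcast: 105.59.187.255
First usable = network + 1
Last usable = broadcast - 1
Range: 105.59.184.1 to 105.59.187.254


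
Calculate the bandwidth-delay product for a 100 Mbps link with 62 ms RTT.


BDP = bandwidth * RTT
= 100 Mbps * 62 ms
= 100 * 1e6 * 62 / 1000 bits
= 6200000 bits
= 775000 bytes
= 756.8359 KB
BDP = 6200000 bits (775000 bytes)


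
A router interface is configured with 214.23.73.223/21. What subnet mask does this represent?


/21 means 21 network bits, 11 host bits
Binary: 11111111111111111111100000000000
Mask: 255.255.248.0


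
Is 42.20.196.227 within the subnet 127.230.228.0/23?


Subnet network: 127.230.228.0
Test IP AND mask: 42.20.196.0
No, 42.20.196.227 is not in 127.230.228.0/23


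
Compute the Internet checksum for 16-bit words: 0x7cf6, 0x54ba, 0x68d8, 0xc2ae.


Sum all words (with carry folding):
+ 0x7cf6 = 0x7cf6
+ 0x54ba = 0xd1b0
+ 0x68d8 = 0x3a89
+ 0xc2ae = 0xfd37
One's complement: ~0xfd37
Checksum = 0x02c8


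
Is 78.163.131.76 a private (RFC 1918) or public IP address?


RFC 1918 private ranges:
  10.0.0.0/8 (10.0.0.0 - 10.255.255.255)
  172.16.0.0/12 (172.16.0.0 - 172.31.255.255)
  192.168.0.0/16 (192.168.0.0 - 192.168.255.255)
Public (not in any RFC 1918 range)


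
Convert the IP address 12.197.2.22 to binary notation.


12 = 00001100
197 = 11000101
2 = 00000010
22 = 00010110
Binary: 00001100.11000101.00000010.00010110


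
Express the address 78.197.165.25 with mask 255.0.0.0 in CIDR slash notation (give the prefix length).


Binary: 11111111.00000000.00000000.00000000
Count leading 1s
Prefix: /8


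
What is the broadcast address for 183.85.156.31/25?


Network: 183.85.156.0/25
Host bits = 7
Set all host bits to 1:
Broadcast: 183.85.156.127


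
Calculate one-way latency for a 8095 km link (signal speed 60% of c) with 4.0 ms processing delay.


Speed = 0.6 * 3e5 km/s = 180000 km/s
Propagation delay = 8095 / 180000 = 0.045 s = 44.9722 ms
Processing delay = 4.0 ms
Total one-way latency = 48.9722 ms


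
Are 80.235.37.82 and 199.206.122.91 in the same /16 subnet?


Mask: 255.255.0.0
80.235.37.82 AND mask = 80.235.0.0
199.206.122.91 AND mask = 199.206.0.0
No, different subnets (80.235.0.0 vs 199.206.0.0)


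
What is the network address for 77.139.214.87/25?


IP:   01001101.10001011.11010110.01010111
Mask: 11111111.11111111.11111111.10000000
AND operation:
Net:  01001101.10001011.11010110.00000000
Network: 77.139.214.0/25


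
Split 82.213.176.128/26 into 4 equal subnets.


New prefix = 26 + 2 = 28
Each subnet has 16 addresses
  82.213.176.128/28
  82.213.176.144/28
  82.213.176.160/28
  82.213.176.176/28
Subnets: 82.213.176.128/28, 82.213.176.144/28, 82.213.176.160/28, 82.213.176.176/28


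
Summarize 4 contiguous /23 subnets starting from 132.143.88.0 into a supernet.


Original prefix: /23
Number of subnets: 4 = 2^2
New prefix = 23 - 2 = 21
Supernet: 132.143.88.0/21


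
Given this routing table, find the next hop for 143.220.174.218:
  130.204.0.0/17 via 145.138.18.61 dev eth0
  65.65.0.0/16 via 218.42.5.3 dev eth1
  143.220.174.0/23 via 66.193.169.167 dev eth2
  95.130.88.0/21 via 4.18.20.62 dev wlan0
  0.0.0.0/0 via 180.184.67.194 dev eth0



Longest prefix match for 143.220.174.218:
  /17 130.204.0.0: no
  /16 65.65.0.0: no
  /23 143.220.174.0: MATCH
  /21 95.130.88.0: no
  /0 0.0.0.0: MATCH
Selected: next-hop 66.193.169.167 via eth2 (matched /23)


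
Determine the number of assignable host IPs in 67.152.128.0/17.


Host bits = 32 - 17 = 15
Total addresses = 2^15 = 32768
Usable = total - 2 (network and broadcast)
Usable hosts: 32766


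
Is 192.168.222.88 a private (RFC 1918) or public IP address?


RFC 1918 private ranges:
  10.0.0.0/8 (10.0.0.0 - 10.255.255.255)
  172.16.0.0/12 (172.16.0.0 - 172.31.255.255)
  192.168.0.0/16 (192.168.0.0 - 192.168.255.255)
Private (in 192.168.0.0/16)


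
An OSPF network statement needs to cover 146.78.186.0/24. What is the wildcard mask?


Subnet mask: 255.255.255.0
Wildcard = 255.255.255.255 - subnet mask
255 - 255 = 0
255 - 255 = 0
255 - 255 = 0
255 - 0 = 255
Wildcard: 0.0.0.255


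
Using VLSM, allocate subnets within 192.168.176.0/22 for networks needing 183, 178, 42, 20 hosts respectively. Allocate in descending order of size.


183 hosts -> /24 (254 usable): 192.168.176.0/24
178 hosts -> /24 (254 usable): 192.168.177.0/24
42 hosts -> /26 (62 usable): 192.168.178.0/26
20 hosts -> /27 (30 usable): 192.168.178.64/27
Allocation: 192.168.176.0/24 (183 hosts, 254 usable); 192.168.177.0/24 (178 hosts, 254 usable); 192.168.178.0/26 (42 hosts, 62 usable); 192.168.178.64/27 (20 hosts, 30 usable)


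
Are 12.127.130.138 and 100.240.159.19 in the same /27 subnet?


Mask: 255.255.255.224
12.127.130.138 AND mask = 12.127.130.128
100.240.159.19 AND mask = 100.240.159.0
No, different subnets (12.127.130.128 vs 100.240.159.0)


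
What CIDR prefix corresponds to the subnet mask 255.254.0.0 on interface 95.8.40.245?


Binary: 11111111.11111110.00000000.00000000
Count leading 1s
Prefix: /15


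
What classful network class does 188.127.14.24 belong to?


First octet: 188
Binary: 10111100
10xxxxxx -> Class B (128-191)
Class B, default mask 255.255.0.0 (/16)


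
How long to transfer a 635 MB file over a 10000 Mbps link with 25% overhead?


Effective throughput = 10000 * (1 - 25/100) = 7500 Mbps
File size in Mb = 635 * 8 = 5080 Mb
Time = 5080 / 7500
Time = 0.6773 seconds


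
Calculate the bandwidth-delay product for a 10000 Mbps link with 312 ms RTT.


BDP = bandwidth * RTT
= 10000 Mbps * 312 ms
= 10000 * 1e6 * 312 / 1000 bits
= 3120000000 bits
= 390000000 bytes
= 380859.375 KB
BDP = 3120000000 bits (390000000 bytes)


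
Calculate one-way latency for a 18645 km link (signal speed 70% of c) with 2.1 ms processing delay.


Speed = 0.7 * 3e5 km/s = 210000 km/s
Propagation delay = 18645 / 210000 = 0.0888 s = 88.7857 ms
Processing delay = 2.1 ms
Total one-way latency = 90.8857 ms


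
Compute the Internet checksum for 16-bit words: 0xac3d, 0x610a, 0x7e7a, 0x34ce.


Sum all words (with carry folding):
+ 0xac3d = 0xac3d
+ 0x610a = 0x0d48
+ 0x7e7a = 0x8bc2
+ 0x34ce = 0xc090
One's complement: ~0xc090
Checksum = 0x3f6f


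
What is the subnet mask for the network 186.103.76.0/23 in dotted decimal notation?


/23 means 23 network bits, 9 host bits
Binary: 11111111111111111111111000000000
Mask: 255.255.254.0


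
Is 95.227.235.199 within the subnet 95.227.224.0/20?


Subnet network: 95.227.224.0
Test IP AND mask: 95.227.224.0
Yes, 95.227.235.199 is in 95.227.224.0/20


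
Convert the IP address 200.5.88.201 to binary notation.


200 = 11001000
5 = 00000101
88 = 01011000
201 = 11001001
Binary: 11001000.00000101.01011000.11001001


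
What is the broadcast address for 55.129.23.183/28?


Network: 55.129.23.176/28
Host bits = 4
Set all host bits to 1:
Broadcast: 55.129.23.191


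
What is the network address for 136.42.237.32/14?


IP:   10001000.00101010.11101101.00100000
Mask: 11111111.11111100.00000000.00000000
AND operation:
Net:  10001000.00101000.00000000.00000000
Network: 136.40.0.0/14


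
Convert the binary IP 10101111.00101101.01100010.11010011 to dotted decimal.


10101111 = 175
00101101 = 45
01100010 = 98
11010011 = 211
IP: 175.45.98.211


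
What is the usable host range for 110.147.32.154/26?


Network: 110.147.32.128
Broadcast: 110.147.32.191
First usable = network + 1
Last usable = broadcast - 1
Range: 110.147.32.129 to 110.147.32.190


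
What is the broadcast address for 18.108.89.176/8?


Network: 18.0.0.0/8
Host bits = 24
Set all host bits to 1:
Broadcast: 18.255.255.255


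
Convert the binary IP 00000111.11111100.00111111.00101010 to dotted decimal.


00000111 = 7
11111100 = 252
00111111 = 63
00101010 = 42
IP: 7.252.63.42


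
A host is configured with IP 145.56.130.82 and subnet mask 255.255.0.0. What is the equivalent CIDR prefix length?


Binary: 11111111.11111111.00000000.00000000
Count leading 1s
Prefix: /16


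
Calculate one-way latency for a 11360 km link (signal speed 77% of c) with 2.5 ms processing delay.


Speed = 0.77 * 3e5 km/s = 231000 km/s
Propagation delay = 11360 / 231000 = 0.0492 s = 49.1775 ms
Processing delay = 2.5 ms
Total one-way latency = 51.6775 ms


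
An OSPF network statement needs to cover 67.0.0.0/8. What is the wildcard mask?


Subnet mask: 255.0.0.0
Wildcard = 255.255.255.255 - subnet mask
255 - 255 = 0
255 - 0 = 255
255 - 0 = 255
255 - 0 = 255
Wildcard: 0.255.255.255


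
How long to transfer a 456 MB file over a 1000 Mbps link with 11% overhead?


Effective throughput = 1000 * (1 - 11/100) = 890 Mbps
File size in Mb = 456 * 8 = 3648 Mb
Time = 3648 / 890
Time = 4.0989 seconds


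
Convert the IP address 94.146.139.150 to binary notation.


94 = 01011110
146 = 10010010
139 = 10001011
150 = 10010110
Binary: 01011110.10010010.10001011.10010110


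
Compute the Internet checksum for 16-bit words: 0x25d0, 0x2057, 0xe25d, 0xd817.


Sum all words (with carry folding):
+ 0x25d0 = 0x25d0
+ 0x2057 = 0x4627
+ 0xe25d = 0x2885
+ 0xd817 = 0x009d
One's complement: ~0x009d
Checksum = 0xff62


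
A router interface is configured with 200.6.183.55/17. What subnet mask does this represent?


/17 means 17 network bits, 15 host bits
Binary: 11111111111111111000000000000000
Mask: 255.255.128.0


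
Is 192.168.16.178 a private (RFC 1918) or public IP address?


RFC 1918 private ranges:
  10.0.0.0/8 (10.0.0.0 - 10.255.255.255)
  172.16.0.0/12 (172.16.0.0 - 172.31.255.255)
  192.168.0.0/16 (192.168.0.0 - 192.168.255.255)
Private (in 192.168.0.0/16)


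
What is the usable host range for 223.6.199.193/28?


Network: 223.6.199.192
Broadcast: 223.6.199.207
First usable = network + 1
Last usable = broadcast - 1
Range: 223.6.199.193 to 223.6.199.206


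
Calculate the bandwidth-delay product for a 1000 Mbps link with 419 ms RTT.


BDP = bandwidth * RTT
= 1000 Mbps * 419 ms
= 1000 * 1e6 * 419 / 1000 bits
= 419000000 bits
= 52375000 bytes
= 51147.4609 KB
BDP = 419000000 bits (52375000 bytes)


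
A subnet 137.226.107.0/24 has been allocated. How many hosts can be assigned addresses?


Host bits = 32 - 24 = 8
Total addresses = 2^8 = 256
Usable = total - 2 (network and broadcast)
Usable hosts: 254


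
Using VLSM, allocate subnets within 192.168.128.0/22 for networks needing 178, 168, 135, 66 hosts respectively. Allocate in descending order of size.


178 hosts -> /24 (254 usable): 192.168.128.0/24
168 hosts -> /24 (254 usable): 192.168.129.0/24
135 hosts -> /24 (254 usable): 192.168.130.0/24
66 hosts -> /25 (126 usable): 192.168.131.0/25
Allocation: 192.168.128.0/24 (178 hosts, 254 usable); 192.168.129.0/24 (168 hosts, 254 usable); 192.168.130.0/24 (135 hosts, 254 usable); 192.168.131.0/25 (66 hosts, 126 usable)


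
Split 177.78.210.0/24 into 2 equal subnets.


New prefix = 24 + 1 = 25
Each subnet has 128 addresses
  177.78.210.0/25
  177.78.210.128/25
Subnets: 177.78.210.0/25, 177.78.210.128/25


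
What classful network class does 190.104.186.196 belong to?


First octet: 190
Binary: 10111110
10xxxxxx -> Class B (128-191)
Class B, default mask 255.255.0.0 (/16)


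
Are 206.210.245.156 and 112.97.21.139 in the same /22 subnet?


Mask: 255.255.252.0
206.210.245.156 AND mask = 206.210.244.0
112.97.21.139 AND mask = 112.97.20.0
No, different subnets (206.210.244.0 vs 112.97.20.0)


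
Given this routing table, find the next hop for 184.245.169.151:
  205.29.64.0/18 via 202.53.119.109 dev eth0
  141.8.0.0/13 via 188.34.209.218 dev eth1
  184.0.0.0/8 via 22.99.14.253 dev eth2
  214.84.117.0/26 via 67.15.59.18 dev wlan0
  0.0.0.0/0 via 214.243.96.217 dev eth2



Longest prefix match for 184.245.169.151:
  /18 205.29.64.0: no
  /13 141.8.0.0: no
  /8 184.0.0.0: MATCH
  /26 214.84.117.0: no
  /0 0.0.0.0: MATCH
Selected: next-hop 22.99.14.253 via eth2 (matched /8)


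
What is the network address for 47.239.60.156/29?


IP:   00101111.11101111.00111100.10011100
Mask: 11111111.11111111.11111111.11111000
AND operation:
Net:  00101111.11101111.00111100.10011000
Network: 47.239.60.152/29


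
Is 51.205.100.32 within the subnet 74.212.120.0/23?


Subnet network: 74.212.120.0
Test IP AND mask: 51.205.100.0
No, 51.205.100.32 is not in 74.212.120.0/23


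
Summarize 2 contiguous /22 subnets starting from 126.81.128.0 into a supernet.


Original prefix: /22
Number of subnets: 2 = 2^1
New prefix = 22 - 1 = 21
Supernet: 126.81.128.0/21


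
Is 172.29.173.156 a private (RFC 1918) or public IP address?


RFC 1918 private ranges:
  10.0.0.0/8 (10.0.0.0 - 10.255.255.255)
  172.16.0.0/12 (172.16.0.0 - 172.31.255.255)
  192.168.0.0/16 (192.168.0.0 - 192.168.255.255)
Private (in 172.16.0.0/12)


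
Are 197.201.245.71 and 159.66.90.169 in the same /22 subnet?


Mask: 255.255.252.0
197.201.245.71 AND mask = 197.201.244.0
159.66.90.169 AND mask = 159.66.88.0
No, different subnets (197.201.244.0 vs 159.66.88.0)


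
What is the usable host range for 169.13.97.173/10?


Network: 169.0.0.0
Broadcast: 169.63.255.255
First usable = network + 1
Last usable = broadcast - 1
Range: 169.0.0.1 to 169.63.255.254


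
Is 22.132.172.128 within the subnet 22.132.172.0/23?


Subnet network: 22.132.172.0
Test IP AND mask: 22.132.172.0
Yes, 22.132.172.128 is in 22.132.172.0/23


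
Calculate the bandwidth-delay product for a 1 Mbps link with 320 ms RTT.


BDP = bandwidth * RTT
= 1 Mbps * 320 ms
= 1 * 1e6 * 320 / 1000 bits
= 320000 bits
= 40000 bytes
= 39.0625 KB
BDP = 320000 bits (40000 bytes)


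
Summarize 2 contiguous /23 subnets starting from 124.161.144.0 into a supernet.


Original prefix: /23
Number of subnets: 2 = 2^1
New prefix = 23 - 1 = 22
Supernet: 124.161.144.0/22


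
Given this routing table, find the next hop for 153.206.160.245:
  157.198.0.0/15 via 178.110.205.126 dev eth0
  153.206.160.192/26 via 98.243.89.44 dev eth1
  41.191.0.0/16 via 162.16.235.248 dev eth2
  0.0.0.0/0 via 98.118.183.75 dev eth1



Longest prefix match for 153.206.160.245:
  /15 157.198.0.0: no
  /26 153.206.160.192: MATCH
  /16 41.191.0.0: no
  /0 0.0.0.0: MATCH
Selected: next-hop 98.243.89.44 via eth1 (matched /26)


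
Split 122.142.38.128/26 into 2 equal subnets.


New prefix = 26 + 1 = 27
Each subnet has 32 addresses
  122.142.38.128/27
  122.142.38.160/27
Subnets: 122.142.38.128/27, 122.142.38.160/27


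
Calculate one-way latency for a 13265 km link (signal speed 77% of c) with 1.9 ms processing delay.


Speed = 0.77 * 3e5 km/s = 231000 km/s
Propagation delay = 13265 / 231000 = 0.0574 s = 57.4242 ms
Processing delay = 1.9 ms
Total one-way latency = 59.3242 ms


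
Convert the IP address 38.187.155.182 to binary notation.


38 = 00100110
187 = 10111011
155 = 10011011
182 = 10110110
Binary: 00100110.10111011.10011011.10110110


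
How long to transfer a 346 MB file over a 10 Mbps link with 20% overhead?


Effective throughput = 10 * (1 - 20/100) = 8 Mbps
File size in Mb = 346 * 8 = 2768 Mb
Time = 2768 / 8
Time = 346 seconds


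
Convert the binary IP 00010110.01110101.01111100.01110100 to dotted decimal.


00010110 = 22
01110101 = 117
01111100 = 124
01110100 = 116
IP: 22.117.124.116


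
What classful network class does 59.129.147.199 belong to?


First octet: 59
Binary: 00111011
0xxxxxxx -> Class A (1-126)
Class A, default mask 255.0.0.0 (/8)


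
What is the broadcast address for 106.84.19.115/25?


Network: 106.84.19.0/25
Host bits = 7
Set all host bits to 1:
Broadcast: 106.84.19.127


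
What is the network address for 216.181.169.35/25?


IP:   11011000.10110101.10101001.00100011
Mask: 11111111.11111111.11111111.10000000
AND operation:
Net:  11011000.10110101.10101001.00000000
Network: 216.181.169.0/25


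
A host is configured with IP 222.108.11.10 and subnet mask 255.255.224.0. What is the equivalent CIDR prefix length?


Binary: 11111111.11111111.11100000.00000000
Count leading 1s
Prefix: /19


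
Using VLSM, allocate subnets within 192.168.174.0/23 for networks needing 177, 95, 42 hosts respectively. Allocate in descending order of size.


177 hosts -> /24 (254 usable): 192.168.174.0/24
95 hosts -> /25 (126 usable): 192.168.175.0/25
42 hosts -> /26 (62 usable): 192.168.175.128/26
Allocation: 192.168.174.0/24 (177 hosts, 254 usable); 192.168.175.0/25 (95 hosts, 126 usable); 192.168.175.128/26 (42 hosts, 62 usable)


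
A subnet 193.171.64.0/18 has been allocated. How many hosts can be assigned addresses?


Host bits = 32 - 18 = 14
Total addresses = 2^14 = 16384
Usable = total - 2 (network and broadcast)
Usable hosts: 16382


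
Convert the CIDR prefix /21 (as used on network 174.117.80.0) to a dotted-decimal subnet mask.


/21 means 21 network bits, 11 host bits
Binary: 11111111111111111111100000000000
Mask: 255.255.248.0


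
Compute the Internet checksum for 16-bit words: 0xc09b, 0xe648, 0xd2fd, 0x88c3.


Sum all words (with carry folding):
+ 0xc09b = 0xc09b
+ 0xe648 = 0xa6e4
+ 0xd2fd = 0x79e2
+ 0x88c3 = 0x02a6
One's complement: ~0x02a6
Checksum = 0xfd59


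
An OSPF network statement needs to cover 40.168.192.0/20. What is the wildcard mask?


Subnet mask: 255.255.240.0
Wildcard = 255.255.255.255 - subnet mask
255 - 255 = 0
255 - 255 = 0
255 - 240 = 15
255 - 0 = 255
Wildcard: 0.0.15.255


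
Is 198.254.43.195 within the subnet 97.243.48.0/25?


Subnet network: 97.243.48.0
Test IP AND mask: 198.254.43.128
No, 198.254.43.195 is not in 97.243.48.0/25


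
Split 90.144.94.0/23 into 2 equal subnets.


New prefix = 23 + 1 = 24
Each subnet has 256 addresses
  90.144.94.0/24
  90.144.95.0/24
Subnets: 90.144.94.0/24, 90.144.95.0/24


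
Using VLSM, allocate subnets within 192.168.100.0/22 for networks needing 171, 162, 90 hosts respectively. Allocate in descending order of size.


171 hosts -> /24 (254 usable): 192.168.100.0/24
162 hosts -> /24 (254 usable): 192.168.101.0/24
90 hosts -> /25 (126 usable): 192.168.102.0/25
Allocation: 192.168.100.0/24 (171 hosts, 254 usable); 192.168.101.0/24 (162 hosts, 254 usable); 192.168.102.0/25 (90 hosts, 126 usable)


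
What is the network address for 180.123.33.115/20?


IP:   10110100.01111011.00100001.01110011
Mask: 11111111.11111111.11110000.00000000
AND operation:
Net:  10110100.01111011.00100000.00000000
Network: 180.123.32.0/20


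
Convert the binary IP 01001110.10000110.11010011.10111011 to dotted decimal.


01001110 = 78
10000110 = 134
11010011 = 211
10111011 = 187
IP: 78.134.211.187


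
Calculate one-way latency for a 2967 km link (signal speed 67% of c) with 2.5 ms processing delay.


Speed = 0.67 * 3e5 km/s = 201000 km/s
Propagation delay = 2967 / 201000 = 0.0148 s = 14.7612 ms
Processing delay = 2.5 ms
Total one-way latency = 17.2612 ms


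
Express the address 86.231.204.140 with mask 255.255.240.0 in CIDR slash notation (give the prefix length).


Binary: 11111111.11111111.11110000.00000000
Count leading 1s
Prefix: /20


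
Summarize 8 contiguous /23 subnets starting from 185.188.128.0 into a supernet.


Original prefix: /23
Number of subnets: 8 = 2^3
New prefix = 23 - 3 = 20
Supernet: 185.188.128.0/20


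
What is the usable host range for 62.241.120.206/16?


Network: 62.241.0.0
Broadcast: 62.241.255.255
First usable = network + 1
Last usable = broadcast - 1
Range: 62.241.0.1 to 62.241.255.254


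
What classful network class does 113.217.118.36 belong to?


First octet: 113
Binary: 01110001
0xxxxxxx -> Class A (1-126)
Class A, default mask 255.0.0.0 (/8)


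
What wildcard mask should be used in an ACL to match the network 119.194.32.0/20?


Subnet mask: 255.255.240.0
Wildcard = 255.255.255.255 - subnet mask
255 - 255 = 0
255 - 255 = 0
255 - 240 = 15
255 - 0 = 255
Wildcard: 0.0.15.255


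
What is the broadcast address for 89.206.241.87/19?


Network: 89.206.224.0/19
Host bits = 13
Set all host bits to 1:
Broadcast: 89.206.255.255


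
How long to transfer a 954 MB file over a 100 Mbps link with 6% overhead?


Effective throughput = 100 * (1 - 6/100) = 94 Mbps
File size in Mb = 954 * 8 = 7632 Mb
Time = 7632 / 94
Time = 81.1915 seconds


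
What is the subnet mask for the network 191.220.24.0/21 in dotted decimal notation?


/21 means 21 network bits, 11 host bits
Binary: 11111111111111111111100000000000
Mask: 255.255.248.0


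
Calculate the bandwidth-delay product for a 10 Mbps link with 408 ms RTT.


BDP = bandwidth * RTT
= 10 Mbps * 408 ms
= 10 * 1e6 * 408 / 1000 bits
= 4080000 bits
= 510000 bytes
= 498.0469 KB
BDP = 4080000 bits (510000 bytes)


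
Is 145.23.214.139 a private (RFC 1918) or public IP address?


RFC 1918 private ranges:
  10.0.0.0/8 (10.0.0.0 - 10.255.255.255)
  172.16.0.0/12 (172.16.0.0 - 172.31.255.255)
  192.168.0.0/16 (192.168.0.0 - 192.168.255.255)
Public (not in any RFC 1918 range)


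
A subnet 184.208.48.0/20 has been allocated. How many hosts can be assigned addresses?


Host bits = 32 - 20 = 12
Total addresses = 2^12 = 4096
Usable = total - 2 (network and broadcast)
Usable hosts: 4094


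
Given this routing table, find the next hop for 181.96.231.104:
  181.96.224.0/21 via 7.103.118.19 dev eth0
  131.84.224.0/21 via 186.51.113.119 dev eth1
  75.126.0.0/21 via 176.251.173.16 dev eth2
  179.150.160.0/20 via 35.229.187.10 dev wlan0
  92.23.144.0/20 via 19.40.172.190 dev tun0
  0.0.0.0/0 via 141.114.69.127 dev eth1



Longest prefix match for 181.96.231.104:
  /21 181.96.224.0: MATCH
  /21 131.84.224.0: no
  /21 75.126.0.0: no
  /20 179.150.160.0: no
  /20 92.23.144.0: no
  /0 0.0.0.0: MATCH
Selected: next-hop 7.103.118.19 via eth0 (matched /21)


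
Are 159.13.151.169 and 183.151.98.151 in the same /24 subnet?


Mask: 255.255.255.0
159.13.151.169 AND mask = 159.13.151.0
183.151.98.151 AND mask = 183.151.98.0
No, different subnets (159.13.151.0 vs 183.151.98.0)


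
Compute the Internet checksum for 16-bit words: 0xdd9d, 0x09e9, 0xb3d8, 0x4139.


Sum all words (with carry folding):
+ 0xdd9d = 0xdd9d
+ 0x09e9 = 0xe786
+ 0xb3d8 = 0x9b5f
+ 0x4139 = 0xdc98
One's complement: ~0xdc98
Checksum = 0x2367


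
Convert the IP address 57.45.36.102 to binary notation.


57 = 00111001
45 = 00101101
36 = 00100100
102 = 01100110
Binary: 00111001.00101101.00100100.01100110


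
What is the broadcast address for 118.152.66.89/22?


Network: 118.152.64.0/22
Host bits = 10
Set all host bits to 1:
Broadcast: 118.152.67.255


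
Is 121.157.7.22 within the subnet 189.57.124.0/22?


Subnet network: 189.57.124.0
Test IP AND mask: 121.157.4.0
No, 121.157.7.22 is not in 189.57.124.0/22


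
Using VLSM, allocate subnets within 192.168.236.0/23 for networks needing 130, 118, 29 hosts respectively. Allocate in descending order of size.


130 hosts -> /24 (254 usable): 192.168.236.0/24
118 hosts -> /25 (126 usable): 192.168.237.0/25
29 hosts -> /27 (30 usable): 192.168.237.128/27
Allocation: 192.168.236.0/24 (130 hosts, 254 usable); 192.168.237.0/25 (118 hosts, 126 usable); 192.168.237.128/27 (29 hosts, 30 usable)


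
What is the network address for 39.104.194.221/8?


IP:   00100111.01101000.11000010.11011101
Mask: 11111111.00000000.00000000.00000000
AND operation:
Net:  00100111.00000000.00000000.00000000
Network: 39.0.0.0/8


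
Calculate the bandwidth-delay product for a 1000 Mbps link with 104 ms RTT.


BDP = bandwidth * RTT
= 1000 Mbps * 104 ms
= 1000 * 1e6 * 104 / 1000 bits
= 104000000 bits
= 13000000 bytes
= 12695.3125 KB
BDP = 104000000 bits (13000000 bytes)


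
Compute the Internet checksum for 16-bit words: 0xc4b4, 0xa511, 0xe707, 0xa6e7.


Sum all words (with carry folding):
+ 0xc4b4 = 0xc4b4
+ 0xa511 = 0x69c6
+ 0xe707 = 0x50ce
+ 0xa6e7 = 0xf7b5
One's complement: ~0xf7b5
Checksum = 0x084a


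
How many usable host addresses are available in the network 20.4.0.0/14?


Host bits = 32 - 14 = 18
Total addresses = 2^18 = 262144
Usable = total - 2 (network and broadcast)
Usable hosts: 262142


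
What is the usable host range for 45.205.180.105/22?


Network: 45.205.180.0
Broadcast: 45.205.183.255
First usable = network + 1
Last usable = broadcast - 1
Range: 45.205.180.1 to 45.205.183.254


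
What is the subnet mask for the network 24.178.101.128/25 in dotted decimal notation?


/25 means 25 network bits, 7 host bits
Binary: 11111111111111111111111110000000
Mask: 255.255.255.128


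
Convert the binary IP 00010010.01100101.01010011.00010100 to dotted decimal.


00010010 = 18
01100101 = 101
01010011 = 83
00010100 = 20
IP: 18.101.83.20


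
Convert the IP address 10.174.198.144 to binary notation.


10 = 00001010
174 = 10101110
198 = 11000110
144 = 10010000
Binary: 00001010.10101110.11000110.10010000


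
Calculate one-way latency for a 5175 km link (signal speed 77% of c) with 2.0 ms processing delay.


Speed = 0.77 * 3e5 km/s = 231000 km/s
Propagation delay = 5175 / 231000 = 0.0224 s = 22.4026 ms
Processing delay = 2.0 ms
Total one-way latency = 24.4026 ms


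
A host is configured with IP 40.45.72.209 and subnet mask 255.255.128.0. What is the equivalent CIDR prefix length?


Binary: 11111111.11111111.10000000.00000000
Count leading 1s
Prefix: /17


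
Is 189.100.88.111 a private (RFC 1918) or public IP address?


RFC 1918 private ranges:
  10.0.0.0/8 (10.0.0.0 - 10.255.255.255)
  172.16.0.0/12 (172.16.0.0 - 172.31.255.255)
  192.168.0.0/16 (192.168.0.0 - 192.168.255.255)
Public (not in any RFC 1918 range)


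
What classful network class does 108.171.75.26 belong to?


First octet: 108
Binary: 01101100
0xxxxxxx -> Class A (1-126)
Class A, default mask 255.0.0.0 (/8)


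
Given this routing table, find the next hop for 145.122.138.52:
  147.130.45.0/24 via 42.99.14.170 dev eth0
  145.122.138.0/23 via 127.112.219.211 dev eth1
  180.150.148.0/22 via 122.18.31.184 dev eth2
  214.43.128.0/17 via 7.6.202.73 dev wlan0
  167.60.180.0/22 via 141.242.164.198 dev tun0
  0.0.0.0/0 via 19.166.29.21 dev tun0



Longest prefix match for 145.122.138.52:
  /24 147.130.45.0: no
  /23 145.122.138.0: MATCH
  /22 180.150.148.0: no
  /17 214.43.128.0: no
  /22 167.60.180.0: no
  /0 0.0.0.0: MATCH
Selected: next-hop 127.112.219.211 via eth1 (matched /23)


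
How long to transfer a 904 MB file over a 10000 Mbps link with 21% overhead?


Effective throughput = 10000 * (1 - 21/100) = 7900 Mbps
File size in Mb = 904 * 8 = 7232 Mb
Time = 7232 / 7900
Time = 0.9154 seconds


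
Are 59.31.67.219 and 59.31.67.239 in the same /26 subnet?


Mask: 255.255.255.192
59.31.67.219 AND mask = 59.31.67.192
59.31.67.239 AND mask = 59.31.67.192
Yes, same subnet (59.31.67.192)


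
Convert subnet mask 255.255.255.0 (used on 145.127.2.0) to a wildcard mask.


Subnet mask: 255.255.255.0
Wildcard = 255.255.255.255 - subnet mask
255 - 255 = 0
255 - 255 = 0
255 - 255 = 0
255 - 0 = 255
Wildcard: 0.0.0.255


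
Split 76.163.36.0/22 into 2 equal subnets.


New prefix = 22 + 1 = 23
Each subnet has 512 addresses
  76.163.36.0/23
  76.163.38.0/23
Subnets: 76.163.36.0/23, 76.163.38.0/23


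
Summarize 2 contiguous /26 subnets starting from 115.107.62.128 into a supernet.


Original prefix: /26
Number of subnets: 2 = 2^1
New prefix = 26 - 1 = 25
Supernet: 115.107.62.128/25


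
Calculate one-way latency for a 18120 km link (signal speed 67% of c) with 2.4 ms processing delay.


Speed = 0.67 * 3e5 km/s = 201000 km/s
Propagation delay = 18120 / 201000 = 0.0901 s = 90.1493 ms
Processing delay = 2.4 ms
Total one-way latency = 92.5493 ms


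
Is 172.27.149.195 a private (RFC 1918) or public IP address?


RFC 1918 private ranges:
  10.0.0.0/8 (10.0.0.0 - 10.255.255.255)
  172.16.0.0/12 (172.16.0.0 - 172.31.255.255)
  192.168.0.0/16 (192.168.0.0 - 192.168.255.255)
Private (in 172.16.0.0/12)


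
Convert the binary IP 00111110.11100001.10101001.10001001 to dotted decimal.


00111110 = 62
11100001 = 225
10101001 = 169
10001001 = 137
IP: 62.225.169.137


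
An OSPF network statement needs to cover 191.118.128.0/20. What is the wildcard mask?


Subnet mask: 255.255.240.0
Wildcard = 255.255.255.255 - subnet mask
255 - 255 = 0
255 - 255 = 0
255 - 240 = 15
255 - 0 = 255
Wildcard: 0.0.15.255


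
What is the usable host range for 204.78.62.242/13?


Network: 204.72.0.0
Broadcast: 204.79.255.255
First usable = network + 1
Last usable = broadcast - 1
Range: 204.72.0.1 to 204.79.255.254


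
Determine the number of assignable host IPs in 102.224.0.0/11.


Host bits = 32 - 11 = 21
Total addresses = 2^21 = 2097152
Usable = total - 2 (network and broadcast)
Usable hosts: 2097150


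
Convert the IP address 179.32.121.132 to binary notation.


179 = 10110011
32 = 00100000
121 = 01111001
132 = 10000100
Binary: 10110011.00100000.01111001.10000100


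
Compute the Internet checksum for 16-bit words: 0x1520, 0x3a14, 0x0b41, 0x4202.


Sum all words (with carry folding):
+ 0x1520 = 0x1520
+ 0x3a14 = 0x4f34
+ 0x0b41 = 0x5a75
+ 0x4202 = 0x9c77
One's complement: ~0x9c77
Checksum = 0x6388


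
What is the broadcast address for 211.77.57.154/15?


Network: 211.76.0.0/15
Host bits = 17
Set all host bits to 1:
Broadcast: 211.77.255.255


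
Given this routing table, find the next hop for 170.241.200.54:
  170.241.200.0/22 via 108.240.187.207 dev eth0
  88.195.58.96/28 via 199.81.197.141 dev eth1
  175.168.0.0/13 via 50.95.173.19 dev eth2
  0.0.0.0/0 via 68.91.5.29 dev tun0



Longest prefix match for 170.241.200.54:
  /22 170.241.200.0: MATCH
  /28 88.195.58.96: no
  /13 175.168.0.0: no
  /0 0.0.0.0: MATCH
Selected: next-hop 108.240.187.207 via eth0 (matched /22)


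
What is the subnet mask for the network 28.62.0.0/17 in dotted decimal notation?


/17 means 17 network bits, 15 host bits
Binary: 11111111111111111000000000000000
Mask: 255.255.128.0


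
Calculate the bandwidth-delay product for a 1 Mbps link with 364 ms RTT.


BDP = bandwidth * RTT
= 1 Mbps * 364 ms
= 1 * 1e6 * 364 / 1000 bits
= 364000 bits
= 45500 bytes
= 44.4336 KB
BDP = 364000 bits (45500 bytes)


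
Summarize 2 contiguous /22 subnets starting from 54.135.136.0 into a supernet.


Original prefix: /22
Number of subnets: 2 = 2^1
New prefix = 22 - 1 = 21
Supernet: 54.135.136.0/21


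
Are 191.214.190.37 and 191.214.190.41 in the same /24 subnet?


Mask: 255.255.255.0
191.214.190.37 AND mask = 191.214.190.0
191.214.190.41 AND mask = 191.214.190.0
Yes, same subnet (191.214.190.0)


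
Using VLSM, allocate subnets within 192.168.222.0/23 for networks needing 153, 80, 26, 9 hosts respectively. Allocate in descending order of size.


153 hosts -> /24 (254 usable): 192.168.222.0/24
80 hosts -> /25 (126 usable): 192.168.223.0/25
26 hosts -> /27 (30 usable): 192.168.223.128/27
9 hosts -> /28 (14 usable): 192.168.223.160/28
Allocation: 192.168.222.0/24 (153 hosts, 254 usable); 192.168.223.0/25 (80 hosts, 126 usable); 192.168.223.128/27 (26 hosts, 30 usable); 192.168.223.160/28 (9 hosts, 14 usable)


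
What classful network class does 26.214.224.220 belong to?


First octet: 26
Binary: 00011010
0xxxxxxx -> Class A (1-126)
Class A, default mask 255.0.0.0 (/8)


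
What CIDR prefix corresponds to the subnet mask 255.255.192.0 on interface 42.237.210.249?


Binary: 11111111.11111111.11000000.00000000
Count leading 1s
Prefix: /18


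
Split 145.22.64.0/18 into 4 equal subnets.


New prefix = 18 + 2 = 20
Each subnet has 4096 addresses
  145.22.64.0/20
  145.22.80.0/20
  145.22.96.0/20
  145.22.112.0/20
Subnets: 145.22.64.0/20, 145.22.80.0/20, 145.22.96.0/20, 145.22.112.0/20


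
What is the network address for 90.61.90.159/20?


IP:   01011010.00111101.01011010.10011111
Mask: 11111111.11111111.11110000.00000000
AND operation:
Net:  01011010.00111101.01010000.00000000
Network: 90.61.80.0/20


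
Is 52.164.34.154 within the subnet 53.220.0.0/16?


Subnet network: 53.220.0.0
Test IP AND mask: 52.164.0.0
No, 52.164.34.154 is not in 53.220.0.0/16


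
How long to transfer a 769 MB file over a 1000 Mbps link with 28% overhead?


Effective throughput = 1000 * (1 - 28/100) = 720 Mbps
File size in Mb = 769 * 8 = 6152 Mb
Time = 6152 / 720
Time = 8.5444 seconds


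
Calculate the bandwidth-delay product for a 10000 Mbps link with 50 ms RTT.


BDP = bandwidth * RTT
= 10000 Mbps * 50 ms
= 10000 * 1e6 * 50 / 1000 bits
= 500000000 bits
= 62500000 bytes
= 61035.1562 KB
BDP = 500000000 bits (62500000 bytes)


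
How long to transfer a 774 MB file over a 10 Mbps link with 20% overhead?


Effective throughput = 10 * (1 - 20/100) = 8 Mbps
File size in Mb = 774 * 8 = 6192 Mb
Time = 6192 / 8
Time = 774 seconds


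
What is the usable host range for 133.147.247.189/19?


Network: 133.147.224.0
Broadcast: 133.147.255.255
First usable = network + 1
Last usable = broadcast - 1
Range: 133.147.224.1 to 133.147.255.254


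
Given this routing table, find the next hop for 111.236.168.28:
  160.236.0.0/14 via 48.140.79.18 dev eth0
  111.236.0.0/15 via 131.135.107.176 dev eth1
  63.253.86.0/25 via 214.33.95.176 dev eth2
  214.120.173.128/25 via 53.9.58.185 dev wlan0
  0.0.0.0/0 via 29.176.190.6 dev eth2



Longest prefix match for 111.236.168.28:
  /14 160.236.0.0: no
  /15 111.236.0.0: MATCH
  /25 63.253.86.0: no
  /25 214.120.173.128: no
  /0 0.0.0.0: MATCH
Selected: next-hop 131.135.107.176 via eth1 (matched /15)


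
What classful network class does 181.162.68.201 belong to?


First octet: 181
Binary: 10110101
10xxxxxx -> Class B (128-191)
Class B, default mask 255.255.0.0 (/16)


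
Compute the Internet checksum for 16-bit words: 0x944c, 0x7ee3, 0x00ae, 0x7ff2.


Sum all words (with carry folding):
+ 0x944c = 0x944c
+ 0x7ee3 = 0x1330
+ 0x00ae = 0x13de
+ 0x7ff2 = 0x93d0
One's complement: ~0x93d0
Checksum = 0x6c2f


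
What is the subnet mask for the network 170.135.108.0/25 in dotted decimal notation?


/25 means 25 network bits, 7 host bits
Binary: 11111111111111111111111110000000
Mask: 255.255.255.128


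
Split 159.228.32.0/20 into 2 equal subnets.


New prefix = 20 + 1 = 21
Each subnet has 2048 addresses
  159.228.32.0/21
  159.228.40.0/21
Subnets: 159.228.32.0/21, 159.228.40.0/21


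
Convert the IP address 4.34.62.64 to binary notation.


4 = 00000100
34 = 00100010
62 = 00111110
64 = 01000000
Binary: 00000100.00100010.00111110.01000000


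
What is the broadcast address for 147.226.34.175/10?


Network: 147.192.0.0/10
Host bits = 22
Set all host bits to 1:
Broadcast: 147.255.255.255


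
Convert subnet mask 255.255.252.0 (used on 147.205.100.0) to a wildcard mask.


Subnet mask: 255.255.252.0
Wildcard = 255.255.255.255 - subnet mask
255 - 255 = 0
255 - 255 = 0
255 - 252 = 3
255 - 0 = 255
Wildcard: 0.0.3.255


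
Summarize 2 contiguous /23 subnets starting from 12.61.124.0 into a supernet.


Original prefix: /23
Number of subnets: 2 = 2^1
New prefix = 23 - 1 = 22
Supernet: 12.61.124.0/22


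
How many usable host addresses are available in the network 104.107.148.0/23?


Host bits = 32 - 23 = 9
Total addresses = 2^9 = 512
Usable = total - 2 (network and broadcast)
Usable hosts: 510


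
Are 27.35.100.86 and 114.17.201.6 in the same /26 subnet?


Mask: 255.255.255.192
27.35.100.86 AND mask = 27.35.100.64
114.17.201.6 AND mask = 114.17.201.0
No, different subnets (27.35.100.64 vs 114.17.201.0)


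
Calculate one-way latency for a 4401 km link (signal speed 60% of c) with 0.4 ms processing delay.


Speed = 0.6 * 3e5 km/s = 180000 km/s
Propagation delay = 4401 / 180000 = 0.0244 s = 24.45 ms
Processing delay = 0.4 ms
Total one-way latency = 24.85 ms


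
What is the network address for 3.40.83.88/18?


IP:   00000011.00101000.01010011.01011000
Mask: 11111111.11111111.11000000.00000000
AND operation:
Net:  00000011.00101000.01000000.00000000
Network: 3.40.64.0/18


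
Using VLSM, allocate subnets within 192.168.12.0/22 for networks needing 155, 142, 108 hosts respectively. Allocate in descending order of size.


155 hosts -> /24 (254 usable): 192.168.12.0/24
142 hosts -> /24 (254 usable): 192.168.13.0/24
108 hosts -> /25 (126 usable): 192.168.14.0/25
Allocation: 192.168.12.0/24 (155 hosts, 254 usable); 192.168.13.0/24 (142 hosts, 254 usable); 192.168.14.0/25 (108 hosts, 126 usable)


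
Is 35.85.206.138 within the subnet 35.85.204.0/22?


Subnet network: 35.85.204.0
Test IP AND mask: 35.85.204.0
Yes, 35.85.206.138 is in 35.85.204.0/22


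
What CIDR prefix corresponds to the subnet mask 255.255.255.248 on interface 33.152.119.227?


Binary: 11111111.11111111.11111111.11111000
Count leading 1s
Prefix: /29


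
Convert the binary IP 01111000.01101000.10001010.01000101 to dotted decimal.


01111000 = 120
01101000 = 104
10001010 = 138
01000101 = 69
IP: 120.104.138.69


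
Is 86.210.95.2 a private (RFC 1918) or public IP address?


RFC 1918 private ranges:
  10.0.0.0/8 (10.0.0.0 - 10.255.255.255)
  172.16.0.0/12 (172.16.0.0 - 172.31.255.255)
  192.168.0.0/16 (192.168.0.0 - 192.168.255.255)
Public (not in any RFC 1918 range)


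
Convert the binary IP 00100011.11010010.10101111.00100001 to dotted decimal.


00100011 = 35
11010010 = 210
10101111 = 175
00100001 = 33
IP: 35.210.175.33


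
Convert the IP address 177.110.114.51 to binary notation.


177 = 10110001
110 = 01101110
114 = 01110010
51 = 00110011
Binary: 10110001.01101110.01110010.00110011


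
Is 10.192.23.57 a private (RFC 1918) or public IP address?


RFC 1918 private ranges:
  10.0.0.0/8 (10.0.0.0 - 10.255.255.255)
  172.16.0.0/12 (172.16.0.0 - 172.31.255.255)
  192.168.0.0/16 (192.168.0.0 - 192.168.255.255)
Private (in 10.0.0.0/8)


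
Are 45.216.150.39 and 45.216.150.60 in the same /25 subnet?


Mask: 255.255.255.128
45.216.150.39 AND mask = 45.216.150.0
45.216.150.60 AND mask = 45.216.150.0
Yes, same subnet (45.216.150.0)


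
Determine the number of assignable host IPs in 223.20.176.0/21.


Host bits = 32 - 21 = 11
Total addresses = 2^11 = 2048
Usable = total - 2 (network and broadcast)
Usable hosts: 2046


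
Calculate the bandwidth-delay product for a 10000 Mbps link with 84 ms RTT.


BDP = bandwidth * RTT
= 10000 Mbps * 84 ms
= 10000 * 1e6 * 84 / 1000 bits
= 840000000 bits
= 105000000 bytes
= 102539.0625 KB
BDP = 840000000 bits (105000000 bytes)


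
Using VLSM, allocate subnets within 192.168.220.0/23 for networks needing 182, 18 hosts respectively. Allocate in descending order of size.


182 hosts -> /24 (254 usable): 192.168.220.0/24
18 hosts -> /27 (30 usable): 192.168.221.0/27
Allocation: 192.168.220.0/24 (182 hosts, 254 usable); 192.168.221.0/27 (18 hosts, 30 usable)
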